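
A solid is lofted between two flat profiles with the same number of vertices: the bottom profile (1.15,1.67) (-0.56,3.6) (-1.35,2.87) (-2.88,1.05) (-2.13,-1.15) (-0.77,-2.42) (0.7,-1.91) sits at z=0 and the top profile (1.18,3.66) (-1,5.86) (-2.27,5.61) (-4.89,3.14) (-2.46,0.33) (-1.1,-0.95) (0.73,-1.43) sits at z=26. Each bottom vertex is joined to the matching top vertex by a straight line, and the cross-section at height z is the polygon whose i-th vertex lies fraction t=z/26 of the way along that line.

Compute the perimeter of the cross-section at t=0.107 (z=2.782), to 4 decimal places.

Cross-section at t=0.107: each vertex is (1-t)·p0[i] + t·p1[i].
  v1: (1-0.107)·(1.15,1.67) + 0.107·(1.18,3.66) = (1.1532,1.8829)
  v2: (1-0.107)·(-0.56,3.6) + 0.107·(-1,5.86) = (-0.6071,3.8418)
  v3: (1-0.107)·(-1.35,2.87) + 0.107·(-2.27,5.61) = (-1.4484,3.1632)
  v4: (1-0.107)·(-2.88,1.05) + 0.107·(-4.89,3.14) = (-3.0951,1.2736)
  v5: (1-0.107)·(-2.13,-1.15) + 0.107·(-2.46,0.33) = (-2.1653,-0.9916)
  v6: (1-0.107)·(-0.77,-2.42) + 0.107·(-1.1,-0.95) = (-0.8053,-2.2627)
  v7: (1-0.107)·(0.7,-1.91) + 0.107·(0.73,-1.43) = (0.7032,-1.8586)
Perimeter = Σ |v_{i+1} − v_i|:
  edge 1→2: √(-1.7603² + 1.9589²) = 2.6336 (running 2.6336)
  edge 2→3: √(-0.8414² + -0.6786²) = 1.0809 (running 3.7145)
  edge 3→4: √(-1.6466² + -1.8896²) = 2.5063 (running 6.2209)
  edge 4→5: √(0.9298² + -2.2653²) = 2.4487 (running 8.6696)
  edge 5→6: √(1.3600² + -1.2711²) = 1.8615 (running 10.5311)
  edge 6→7: √(1.5085² + 0.4041²) = 1.5617 (running 12.0928)
  edge 7→1: √(0.4500² + 3.7416²) = 3.7685 (running 15.8613)
Perimeter = 15.8613

Perimeter at t=0.107: 15.8613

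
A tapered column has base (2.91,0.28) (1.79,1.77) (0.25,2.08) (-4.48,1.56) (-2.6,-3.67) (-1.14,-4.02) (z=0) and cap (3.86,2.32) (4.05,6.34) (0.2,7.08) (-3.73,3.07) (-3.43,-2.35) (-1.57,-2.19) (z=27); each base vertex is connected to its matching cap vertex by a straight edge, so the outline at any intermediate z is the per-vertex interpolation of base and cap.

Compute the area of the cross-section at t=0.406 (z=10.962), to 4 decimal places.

Cross-section at t=0.406: each vertex is (1-t)·p0[i] + t·p1[i].
  v1: (1-0.406)·(2.91,0.28) + 0.406·(3.86,2.32) = (3.2957,1.1082)
  v2: (1-0.406)·(1.79,1.77) + 0.406·(4.05,6.34) = (2.7076,3.6254)
  v3: (1-0.406)·(0.25,2.08) + 0.406·(0.2,7.08) = (0.2297,4.1100)
  v4: (1-0.406)·(-4.48,1.56) + 0.406·(-3.73,3.07) = (-4.1755,2.1731)
  v5: (1-0.406)·(-2.6,-3.67) + 0.406·(-3.43,-2.35) = (-2.9370,-3.1341)
  v6: (1-0.406)·(-1.14,-4.02) + 0.406·(-1.57,-2.19) = (-1.3146,-3.2770)
Shoelace sum Σ(x_i·y_{i+1} − x_{i+1}·y_i):
  i=1: 3.2957·3.6254 − 2.7076·1.1082 = +8.9477 (running +8.9477)
  i=2: 2.7076·4.1100 − 0.2297·3.6254 = +10.2953 (running +19.2430)
  i=3: 0.2297·2.1731 − -4.1755·4.1100 = +17.6605 (running +36.9034)
  i=4: -4.1755·-3.1341 − -2.9370·2.1731 = +19.4686 (running +56.3720)
  i=5: -2.9370·-3.2770 − -1.3146·-3.1341 = +5.5045 (running +61.8766)
  i=6: -1.3146·1.1082 − 3.2957·-3.2770 = +9.3432 (running +71.2198)
Area = |Σ|/2 = |71.2198|/2 = 35.6099

Area at t=0.406: 35.6099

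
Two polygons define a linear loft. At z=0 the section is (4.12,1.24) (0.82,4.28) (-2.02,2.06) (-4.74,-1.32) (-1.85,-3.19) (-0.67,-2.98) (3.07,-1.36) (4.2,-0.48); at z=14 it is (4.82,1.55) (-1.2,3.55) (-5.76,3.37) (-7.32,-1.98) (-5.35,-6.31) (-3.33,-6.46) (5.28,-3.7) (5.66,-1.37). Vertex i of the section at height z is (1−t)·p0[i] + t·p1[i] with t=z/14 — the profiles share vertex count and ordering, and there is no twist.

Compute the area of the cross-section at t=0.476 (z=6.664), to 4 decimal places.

Area at t=0.476: 63.5035

Cross-section at t=0.476: each vertex is (1-t)·p0[i] + t·p1[i].
  v1: (1-0.476)·(4.12,1.24) + 0.476·(4.82,1.55) = (4.4532,1.3876)
  v2: (1-0.476)·(0.82,4.28) + 0.476·(-1.2,3.55) = (-0.1415,3.9325)
  v3: (1-0.476)·(-2.02,2.06) + 0.476·(-5.76,3.37) = (-3.8002,2.6836)
  v4: (1-0.476)·(-4.74,-1.32) + 0.476·(-7.32,-1.98) = (-5.9681,-1.6342)
  v5: (1-0.476)·(-1.85,-3.19) + 0.476·(-5.35,-6.31) = (-3.5160,-4.6751)
  v6: (1-0.476)·(-0.67,-2.98) + 0.476·(-3.33,-6.46) = (-1.9362,-4.6365)
  v7: (1-0.476)·(3.07,-1.36) + 0.476·(5.28,-3.7) = (4.1220,-2.4738)
  v8: (1-0.476)·(4.2,-0.48) + 0.476·(5.66,-1.37) = (4.8950,-0.9036)
Shoelace sum Σ(x_i·y_{i+1} − x_{i+1}·y_i):
  i=1: 4.4532·3.9325 − -0.1415·1.3876 = +17.7087 (running +17.7087)
  i=2: -0.1415·2.6836 − -3.8002·3.9325 = +14.5647 (running +32.2734)
  i=3: -3.8002·-1.6342 − -5.9681·2.6836 = +22.2259 (running +54.4993)
  i=4: -5.9681·-4.6751 − -3.5160·-1.6342 = +22.1558 (running +76.6551)
  i=5: -3.5160·-4.6365 − -1.9362·-4.6751 = +7.2501 (running +83.9052)
  i=6: -1.9362·-2.4738 − 4.1220·-4.6365 = +23.9011 (running +107.8063)
  i=7: 4.1220·-0.9036 − 4.8950·-2.4738 = +8.3846 (running +116.1909)
  i=8: 4.8950·1.3876 − 4.4532·-0.9036 = +10.8161 (running +127.0070)
Area = |Σ|/2 = |127.0070|/2 = 63.5035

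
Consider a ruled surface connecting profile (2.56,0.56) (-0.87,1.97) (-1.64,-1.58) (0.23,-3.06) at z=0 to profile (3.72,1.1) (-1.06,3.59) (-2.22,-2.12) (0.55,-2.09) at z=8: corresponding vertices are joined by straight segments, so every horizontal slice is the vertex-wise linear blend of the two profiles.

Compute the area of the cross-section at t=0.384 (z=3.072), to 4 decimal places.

Cross-section at t=0.384: each vertex is (1-t)·p0[i] + t·p1[i].
  v1: (1-0.384)·(2.56,0.56) + 0.384·(3.72,1.1) = (3.0054,0.7674)
  v2: (1-0.384)·(-0.87,1.97) + 0.384·(-1.06,3.59) = (-0.9430,2.5921)
  v3: (1-0.384)·(-1.64,-1.58) + 0.384·(-2.22,-2.12) = (-1.8627,-1.7874)
  v4: (1-0.384)·(0.23,-3.06) + 0.384·(0.55,-2.09) = (0.3529,-2.6875)
Shoelace sum Σ(x_i·y_{i+1} − x_{i+1}·y_i):
  i=1: 3.0054·2.5921 − -0.9430·0.7674 = +8.5139 (running +8.5139)
  i=2: -0.9430·-1.7874 − -1.8627·2.5921 = +6.5137 (running +15.0277)
  i=3: -1.8627·-2.6875 − 0.3529·-1.7874 = +5.6368 (running +20.6645)
  i=4: 0.3529·0.7674 − 3.0054·-2.6875 = +8.3480 (running +29.0124)
Area = |Σ|/2 = |29.0124|/2 = 14.5062

Area at t=0.384: 14.5062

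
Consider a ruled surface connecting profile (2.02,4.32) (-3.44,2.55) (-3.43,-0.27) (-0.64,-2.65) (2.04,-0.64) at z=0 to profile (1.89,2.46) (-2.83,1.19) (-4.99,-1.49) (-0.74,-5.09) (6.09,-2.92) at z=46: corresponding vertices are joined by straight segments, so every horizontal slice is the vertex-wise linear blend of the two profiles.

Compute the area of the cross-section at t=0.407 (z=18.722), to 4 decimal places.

Area at t=0.407: 35.4393

Cross-section at t=0.407: each vertex is (1-t)·p0[i] + t·p1[i].
  v1: (1-0.407)·(2.02,4.32) + 0.407·(1.89,2.46) = (1.9671,3.5630)
  v2: (1-0.407)·(-3.44,2.55) + 0.407·(-2.83,1.19) = (-3.1917,1.9965)
  v3: (1-0.407)·(-3.43,-0.27) + 0.407·(-4.99,-1.49) = (-4.0649,-0.7665)
  v4: (1-0.407)·(-0.64,-2.65) + 0.407·(-0.74,-5.09) = (-0.6807,-3.6431)
  v5: (1-0.407)·(2.04,-0.64) + 0.407·(6.09,-2.92) = (3.6883,-1.5680)
Shoelace sum Σ(x_i·y_{i+1} − x_{i+1}·y_i):
  i=1: 1.9671·1.9965 − -3.1917·3.5630 = +15.2993 (running +15.2993)
  i=2: -3.1917·-0.7665 − -4.0649·1.9965 = +10.5621 (running +25.8614)
  i=3: -4.0649·-3.6431 − -0.6807·-0.7665 = +14.2870 (running +40.1485)
  i=4: -0.6807·-1.5680 − 3.6883·-3.6431 = +14.5043 (running +54.6528)
  i=5: 3.6883·3.5630 − 1.9671·-1.5680 = +16.2258 (running +70.8786)
Area = |Σ|/2 = |70.8786|/2 = 35.4393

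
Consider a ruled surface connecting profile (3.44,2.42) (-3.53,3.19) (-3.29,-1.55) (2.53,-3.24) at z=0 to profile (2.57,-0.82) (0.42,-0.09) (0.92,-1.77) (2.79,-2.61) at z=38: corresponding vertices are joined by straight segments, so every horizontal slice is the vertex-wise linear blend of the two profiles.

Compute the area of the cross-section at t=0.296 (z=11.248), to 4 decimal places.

Area at t=0.296: 21.4189

Cross-section at t=0.296: each vertex is (1-t)·p0[i] + t·p1[i].
  v1: (1-0.296)·(3.44,2.42) + 0.296·(2.57,-0.82) = (3.1825,1.4610)
  v2: (1-0.296)·(-3.53,3.19) + 0.296·(0.42,-0.09) = (-2.3608,2.2191)
  v3: (1-0.296)·(-3.29,-1.55) + 0.296·(0.92,-1.77) = (-2.0438,-1.6151)
  v4: (1-0.296)·(2.53,-3.24) + 0.296·(2.79,-2.61) = (2.6070,-3.0535)
Shoelace sum Σ(x_i·y_{i+1} − x_{i+1}·y_i):
  i=1: 3.1825·2.2191 − -2.3608·1.4610 = +10.5113 (running +10.5113)
  i=2: -2.3608·-1.6151 − -2.0438·2.2191 = +8.3485 (running +18.8598)
  i=3: -2.0438·-3.0535 − 2.6070·-1.6151 = +10.4515 (running +29.3113)
  i=4: 2.6070·1.4610 − 3.1825·-3.0535 = +13.5264 (running +42.8377)
Area = |Σ|/2 = |42.8377|/2 = 21.4189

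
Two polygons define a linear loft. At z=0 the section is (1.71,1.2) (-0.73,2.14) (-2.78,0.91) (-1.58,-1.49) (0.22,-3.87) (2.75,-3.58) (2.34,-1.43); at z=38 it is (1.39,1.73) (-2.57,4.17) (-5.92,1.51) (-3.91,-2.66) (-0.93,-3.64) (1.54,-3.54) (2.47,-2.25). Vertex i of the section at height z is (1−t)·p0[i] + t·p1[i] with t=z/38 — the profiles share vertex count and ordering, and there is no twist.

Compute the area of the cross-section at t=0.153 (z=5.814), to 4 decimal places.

Cross-section at t=0.153: each vertex is (1-t)·p0[i] + t·p1[i].
  v1: (1-0.153)·(1.71,1.2) + 0.153·(1.39,1.73) = (1.6610,1.2811)
  v2: (1-0.153)·(-0.73,2.14) + 0.153·(-2.57,4.17) = (-1.0115,2.4506)
  v3: (1-0.153)·(-2.78,0.91) + 0.153·(-5.92,1.51) = (-3.2604,1.0018)
  v4: (1-0.153)·(-1.58,-1.49) + 0.153·(-3.91,-2.66) = (-1.9365,-1.6690)
  v5: (1-0.153)·(0.22,-3.87) + 0.153·(-0.93,-3.64) = (0.0441,-3.8348)
  v6: (1-0.153)·(2.75,-3.58) + 0.153·(1.54,-3.54) = (2.5649,-3.5739)
  v7: (1-0.153)·(2.34,-1.43) + 0.153·(2.47,-2.25) = (2.3599,-1.5555)
Shoelace sum Σ(x_i·y_{i+1} − x_{i+1}·y_i):
  i=1: 1.6610·2.4506 − -1.0115·1.2811 = +5.3664 (running +5.3664)
  i=2: -1.0115·1.0018 − -3.2604·2.4506 = +6.9766 (running +12.3430)
  i=3: -3.2604·-1.6690 − -1.9365·1.0018 = +7.3816 (running +19.7246)
  i=4: -1.9365·-3.8348 − 0.0441·-1.6690 = +7.4996 (running +27.2242)
  i=5: 0.0441·-3.5739 − 2.5649·-3.8348 = +9.6784 (running +36.9026)
  i=6: 2.5649·-1.5555 − 2.3599·-3.5739 = +4.4444 (running +41.3470)
  i=7: 2.3599·1.2811 − 1.6610·-1.5555 = +5.6069 (running +46.9539)
Area = |Σ|/2 = |46.9539|/2 = 23.4770

Area at t=0.153: 23.4770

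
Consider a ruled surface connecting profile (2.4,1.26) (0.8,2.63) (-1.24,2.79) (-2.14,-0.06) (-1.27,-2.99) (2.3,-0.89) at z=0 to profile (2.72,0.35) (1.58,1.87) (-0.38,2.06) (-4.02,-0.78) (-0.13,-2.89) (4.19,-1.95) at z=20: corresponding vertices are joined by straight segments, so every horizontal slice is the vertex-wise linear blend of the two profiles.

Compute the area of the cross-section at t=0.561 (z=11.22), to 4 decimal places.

Area at t=0.561: 21.7759

Cross-section at t=0.561: each vertex is (1-t)·p0[i] + t·p1[i].
  v1: (1-0.561)·(2.4,1.26) + 0.561·(2.72,0.35) = (2.5795,0.7495)
  v2: (1-0.561)·(0.8,2.63) + 0.561·(1.58,1.87) = (1.2376,2.2036)
  v3: (1-0.561)·(-1.24,2.79) + 0.561·(-0.38,2.06) = (-0.7575,2.3805)
  v4: (1-0.561)·(-2.14,-0.06) + 0.561·(-4.02,-0.78) = (-3.1947,-0.4639)
  v5: (1-0.561)·(-1.27,-2.99) + 0.561·(-0.13,-2.89) = (-0.6305,-2.9339)
  v6: (1-0.561)·(2.3,-0.89) + 0.561·(4.19,-1.95) = (3.3603,-1.4847)
Shoelace sum Σ(x_i·y_{i+1} − x_{i+1}·y_i):
  i=1: 2.5795·2.2036 − 1.2376·0.7495 = +4.7568 (running +4.7568)
  i=2: 1.2376·2.3805 − -0.7575·2.2036 = +4.6154 (running +9.3721)
  i=3: -0.7575·-0.4639 − -3.1947·2.3805 = +7.9563 (running +17.3284)
  i=4: -3.1947·-2.9339 − -0.6305·-0.4639 = +9.0804 (running +26.4088)
  i=5: -0.6305·-1.4847 − 3.3603·-2.9339 = +10.7948 (running +37.2036)
  i=6: 3.3603·0.7495 − 2.5795·-1.4847 = +6.3482 (running +43.5518)
Area = |Σ|/2 = |43.5518|/2 = 21.7759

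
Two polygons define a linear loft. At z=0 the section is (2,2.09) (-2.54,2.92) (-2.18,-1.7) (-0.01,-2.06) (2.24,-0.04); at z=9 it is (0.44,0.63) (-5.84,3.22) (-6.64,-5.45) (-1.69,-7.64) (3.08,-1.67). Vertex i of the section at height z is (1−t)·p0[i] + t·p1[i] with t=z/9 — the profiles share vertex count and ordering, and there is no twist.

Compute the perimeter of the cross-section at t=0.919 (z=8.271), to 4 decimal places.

Cross-section at t=0.919: each vertex is (1-t)·p0[i] + t·p1[i].
  v1: (1-0.919)·(2,2.09) + 0.919·(0.44,0.63) = (0.5664,0.7483)
  v2: (1-0.919)·(-2.54,2.92) + 0.919·(-5.84,3.22) = (-5.5727,3.1957)
  v3: (1-0.919)·(-2.18,-1.7) + 0.919·(-6.64,-5.45) = (-6.2787,-5.1463)
  v4: (1-0.919)·(-0.01,-2.06) + 0.919·(-1.69,-7.64) = (-1.5539,-7.1880)
  v5: (1-0.919)·(2.24,-0.04) + 0.919·(3.08,-1.67) = (3.0120,-1.5380)
Perimeter = Σ |v_{i+1} − v_i|:
  edge 1→2: √(-6.1391² + 2.4474²) = 6.6089 (running 6.6089)
  edge 2→3: √(-0.7060² + -8.3420²) = 8.3718 (running 14.9807)
  edge 3→4: √(4.7248² + -2.0418²) = 5.1471 (running 20.1278)
  edge 4→5: √(4.5659² + 5.6501²) = 7.2643 (running 27.3921)
  edge 5→1: √(-2.4456² + 2.2862²) = 3.3478 (running 30.7399)
Perimeter = 30.7399

Perimeter at t=0.919: 30.7399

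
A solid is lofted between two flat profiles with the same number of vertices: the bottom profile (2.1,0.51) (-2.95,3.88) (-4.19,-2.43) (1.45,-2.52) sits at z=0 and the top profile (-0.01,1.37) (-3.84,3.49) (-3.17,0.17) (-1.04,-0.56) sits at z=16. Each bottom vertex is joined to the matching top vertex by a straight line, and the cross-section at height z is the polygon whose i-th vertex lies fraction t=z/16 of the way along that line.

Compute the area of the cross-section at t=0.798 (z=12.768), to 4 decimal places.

Cross-section at t=0.798: each vertex is (1-t)·p0[i] + t·p1[i].
  v1: (1-0.798)·(2.1,0.51) + 0.798·(-0.01,1.37) = (0.4162,1.1963)
  v2: (1-0.798)·(-2.95,3.88) + 0.798·(-3.84,3.49) = (-3.6602,3.5688)
  v3: (1-0.798)·(-4.19,-2.43) + 0.798·(-3.17,0.17) = (-3.3760,-0.3552)
  v4: (1-0.798)·(1.45,-2.52) + 0.798·(-1.04,-0.56) = (-0.5370,-0.9559)
Shoelace sum Σ(x_i·y_{i+1} − x_{i+1}·y_i):
  i=1: 0.4162·3.5688 − -3.6602·1.1963 = +5.8640 (running +5.8640)
  i=2: -3.6602·-0.3552 − -3.3760·3.5688 = +13.3485 (running +19.2125)
  i=3: -3.3760·-0.9559 − -0.5370·-0.3552 = +3.0365 (running +22.2490)
  i=4: -0.5370·1.1963 − 0.4162·-0.9559 = -0.2446 (running +22.0044)
Area = |Σ|/2 = |22.0044|/2 = 11.0022

Area at t=0.798: 11.0022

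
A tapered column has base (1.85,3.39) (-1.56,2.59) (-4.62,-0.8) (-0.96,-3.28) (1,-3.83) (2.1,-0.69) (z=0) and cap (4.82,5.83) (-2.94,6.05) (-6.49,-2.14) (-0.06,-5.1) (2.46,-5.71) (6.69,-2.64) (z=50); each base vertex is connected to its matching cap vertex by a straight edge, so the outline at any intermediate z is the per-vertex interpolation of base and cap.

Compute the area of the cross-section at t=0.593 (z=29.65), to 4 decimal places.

Cross-section at t=0.593: each vertex is (1-t)·p0[i] + t·p1[i].
  v1: (1-0.593)·(1.85,3.39) + 0.593·(4.82,5.83) = (3.6112,4.8369)
  v2: (1-0.593)·(-1.56,2.59) + 0.593·(-2.94,6.05) = (-2.3783,4.6418)
  v3: (1-0.593)·(-4.62,-0.8) + 0.593·(-6.49,-2.14) = (-5.7289,-1.5946)
  v4: (1-0.593)·(-0.96,-3.28) + 0.593·(-0.06,-5.1) = (-0.4263,-4.3593)
  v5: (1-0.593)·(1,-3.83) + 0.593·(2.46,-5.71) = (1.8658,-4.9448)
  v6: (1-0.593)·(2.1,-0.69) + 0.593·(6.69,-2.64) = (4.8219,-1.8464)
Shoelace sum Σ(x_i·y_{i+1} − x_{i+1}·y_i):
  i=1: 3.6112·4.6418 − -2.3783·4.8369 = +28.2663 (running +28.2663)
  i=2: -2.3783·-1.5946 − -5.7289·4.6418 = +30.3849 (running +58.6512)
  i=3: -5.7289·-4.3593 − -0.4263·-1.5946 = +24.2940 (running +82.9452)
  i=4: -0.4263·-4.9448 − 1.8658·-4.3593 = +10.2414 (running +93.1866)
  i=5: 1.8658·-1.8464 − 4.8219·-4.9448 = +20.3985 (running +113.5851)
  i=6: 4.8219·4.8369 − 3.6112·-1.8464 = +29.9906 (running +143.5756)
Area = |Σ|/2 = |143.5756|/2 = 71.7878

Area at t=0.593: 71.7878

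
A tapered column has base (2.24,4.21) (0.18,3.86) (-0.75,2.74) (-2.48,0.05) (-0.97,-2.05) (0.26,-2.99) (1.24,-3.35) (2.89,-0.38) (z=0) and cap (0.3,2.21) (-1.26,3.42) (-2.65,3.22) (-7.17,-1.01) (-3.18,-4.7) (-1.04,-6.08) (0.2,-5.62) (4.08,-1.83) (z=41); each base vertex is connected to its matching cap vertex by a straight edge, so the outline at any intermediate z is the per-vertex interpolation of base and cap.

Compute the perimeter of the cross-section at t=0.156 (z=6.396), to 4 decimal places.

Perimeter at t=0.156: 21.1273

Cross-section at t=0.156: each vertex is (1-t)·p0[i] + t·p1[i].
  v1: (1-0.156)·(2.24,4.21) + 0.156·(0.3,2.21) = (1.9374,3.8980)
  v2: (1-0.156)·(0.18,3.86) + 0.156·(-1.26,3.42) = (-0.0446,3.7914)
  v3: (1-0.156)·(-0.75,2.74) + 0.156·(-2.65,3.22) = (-1.0464,2.8149)
  v4: (1-0.156)·(-2.48,0.05) + 0.156·(-7.17,-1.01) = (-3.2116,-0.1154)
  v5: (1-0.156)·(-0.97,-2.05) + 0.156·(-3.18,-4.7) = (-1.3148,-2.4634)
  v6: (1-0.156)·(0.26,-2.99) + 0.156·(-1.04,-6.08) = (0.0572,-3.4720)
  v7: (1-0.156)·(1.24,-3.35) + 0.156·(0.2,-5.62) = (1.0778,-3.7041)
  v8: (1-0.156)·(2.89,-0.38) + 0.156·(4.08,-1.83) = (3.0756,-0.6062)
Perimeter = Σ |v_{i+1} − v_i|:
  edge 1→2: √(-1.9820² + -0.1066²) = 1.9849 (running 1.9849)
  edge 2→3: √(-1.0018² + -0.9765²) = 1.3989 (running 3.3838)
  edge 3→4: √(-2.1652² + -2.9302²) = 3.6434 (running 7.0272)
  edge 4→5: √(1.8969² + -2.3480²) = 3.0185 (running 10.0458)
  edge 5→6: √(1.3720² + -1.0086²) = 1.7028 (running 11.7486)
  edge 6→7: √(1.0206² + -0.2321²) = 1.0466 (running 12.7952)
  edge 7→8: √(1.9979² + 3.0979²) = 3.6863 (running 16.4815)
  edge 8→1: √(-1.1383² + 4.5042²) = 4.6458 (running 21.1273)
Perimeter = 21.1273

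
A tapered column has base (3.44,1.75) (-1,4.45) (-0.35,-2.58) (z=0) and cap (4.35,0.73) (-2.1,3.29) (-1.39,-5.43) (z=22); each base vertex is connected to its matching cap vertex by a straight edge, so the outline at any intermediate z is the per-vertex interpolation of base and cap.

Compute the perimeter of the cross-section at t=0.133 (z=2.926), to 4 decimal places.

Cross-section at t=0.133: each vertex is (1-t)·p0[i] + t·p1[i].
  v1: (1-0.133)·(3.44,1.75) + 0.133·(4.35,0.73) = (3.5610,1.6143)
  v2: (1-0.133)·(-1,4.45) + 0.133·(-2.1,3.29) = (-1.1463,4.2957)
  v3: (1-0.133)·(-0.35,-2.58) + 0.133·(-1.39,-5.43) = (-0.4883,-2.9590)
Perimeter = Σ |v_{i+1} − v_i|:
  edge 1→2: √(-4.7073² + 2.6814²) = 5.4174 (running 5.4174)
  edge 2→3: √(0.6580² + -7.2548²) = 7.2845 (running 12.7020)
  edge 3→1: √(4.0493² + 4.5734²) = 6.1084 (running 18.8104)
Perimeter = 18.8104

Perimeter at t=0.133: 18.8104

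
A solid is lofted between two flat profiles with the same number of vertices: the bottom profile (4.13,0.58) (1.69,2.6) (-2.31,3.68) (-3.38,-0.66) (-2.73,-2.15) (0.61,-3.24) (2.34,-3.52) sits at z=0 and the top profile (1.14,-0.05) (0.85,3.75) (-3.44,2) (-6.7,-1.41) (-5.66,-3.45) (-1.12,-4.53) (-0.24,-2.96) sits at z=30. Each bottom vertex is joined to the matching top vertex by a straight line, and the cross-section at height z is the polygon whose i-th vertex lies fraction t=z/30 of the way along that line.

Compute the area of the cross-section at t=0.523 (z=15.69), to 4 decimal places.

Cross-section at t=0.523: each vertex is (1-t)·p0[i] + t·p1[i].
  v1: (1-0.523)·(4.13,0.58) + 0.523·(1.14,-0.05) = (2.5662,0.2505)
  v2: (1-0.523)·(1.69,2.6) + 0.523·(0.85,3.75) = (1.2507,3.2015)
  v3: (1-0.523)·(-2.31,3.68) + 0.523·(-3.44,2) = (-2.9010,2.8014)
  v4: (1-0.523)·(-3.38,-0.66) + 0.523·(-6.7,-1.41) = (-5.1164,-1.0522)
  v5: (1-0.523)·(-2.73,-2.15) + 0.523·(-5.66,-3.45) = (-4.2624,-2.8299)
  v6: (1-0.523)·(0.61,-3.24) + 0.523·(-1.12,-4.53) = (-0.2948,-3.9147)
  v7: (1-0.523)·(2.34,-3.52) + 0.523·(-0.24,-2.96) = (0.9907,-3.2271)
Shoelace sum Σ(x_i·y_{i+1} − x_{i+1}·y_i):
  i=1: 2.5662·3.2015 − 1.2507·0.2505 = +7.9023 (running +7.9023)
  i=2: 1.2507·2.8014 − -2.9010·3.2015 = +12.7910 (running +20.6933)
  i=3: -2.9010·-1.0522 − -5.1164·2.8014 = +17.3853 (running +38.0787)
  i=4: -5.1164·-2.8299 − -4.2624·-1.0522 = +9.9937 (running +48.0723)
  i=5: -4.2624·-3.9147 − -0.2948·-2.8299 = +15.8516 (running +63.9240)
  i=6: -0.2948·-3.2271 − 0.9907·-3.9147 = +4.8294 (running +68.7534)
  i=7: 0.9907·0.2505 − 2.5662·-3.2271 = +8.5297 (running +77.2831)
Area = |Σ|/2 = |77.2831|/2 = 38.6416

Area at t=0.523: 38.6416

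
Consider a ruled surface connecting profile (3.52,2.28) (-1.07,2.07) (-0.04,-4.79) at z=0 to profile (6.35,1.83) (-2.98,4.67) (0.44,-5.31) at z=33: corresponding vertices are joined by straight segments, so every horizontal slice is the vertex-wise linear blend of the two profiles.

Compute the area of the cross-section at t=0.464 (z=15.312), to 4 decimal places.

Cross-section at t=0.464: each vertex is (1-t)·p0[i] + t·p1[i].
  v1: (1-0.464)·(3.52,2.28) + 0.464·(6.35,1.83) = (4.8331,2.0712)
  v2: (1-0.464)·(-1.07,2.07) + 0.464·(-2.98,4.67) = (-1.9562,3.2764)
  v3: (1-0.464)·(-0.04,-4.79) + 0.464·(0.44,-5.31) = (0.1827,-5.0313)
Shoelace sum Σ(x_i·y_{i+1} − x_{i+1}·y_i):
  i=1: 4.8331·3.2764 − -1.9562·2.0712 = +19.8870 (running +19.8870)
  i=2: -1.9562·-5.0313 − 0.1827·3.2764 = +9.2437 (running +29.1307)
  i=3: 0.1827·2.0712 − 4.8331·-5.0313 = +24.6952 (running +53.8260)
Area = |Σ|/2 = |53.8260|/2 = 26.9130

Area at t=0.464: 26.9130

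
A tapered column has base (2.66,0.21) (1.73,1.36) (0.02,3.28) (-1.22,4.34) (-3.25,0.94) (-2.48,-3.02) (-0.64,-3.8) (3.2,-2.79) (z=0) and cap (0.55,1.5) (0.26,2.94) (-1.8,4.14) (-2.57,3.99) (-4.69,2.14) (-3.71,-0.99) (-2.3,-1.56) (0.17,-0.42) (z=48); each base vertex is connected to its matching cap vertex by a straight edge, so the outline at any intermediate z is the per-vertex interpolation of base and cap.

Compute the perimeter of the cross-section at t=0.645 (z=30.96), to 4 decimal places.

Perimeter at t=0.645: 18.7035

Cross-section at t=0.645: each vertex is (1-t)·p0[i] + t·p1[i].
  v1: (1-0.645)·(2.66,0.21) + 0.645·(0.55,1.5) = (1.2991,1.0420)
  v2: (1-0.645)·(1.73,1.36) + 0.645·(0.26,2.94) = (0.7818,2.3791)
  v3: (1-0.645)·(0.02,3.28) + 0.645·(-1.8,4.14) = (-1.1539,3.8347)
  v4: (1-0.645)·(-1.22,4.34) + 0.645·(-2.57,3.99) = (-2.0907,4.1143)
  v5: (1-0.645)·(-3.25,0.94) + 0.645·(-4.69,2.14) = (-4.1788,1.7140)
  v6: (1-0.645)·(-2.48,-3.02) + 0.645·(-3.71,-0.99) = (-3.2733,-1.7107)
  v7: (1-0.645)·(-0.64,-3.8) + 0.645·(-2.3,-1.56) = (-1.7107,-2.3552)
  v8: (1-0.645)·(3.2,-2.79) + 0.645·(0.17,-0.42) = (1.2456,-1.2613)
Perimeter = Σ |v_{i+1} − v_i|:
  edge 1→2: √(-0.5172² + 1.3371²) = 1.4336 (running 1.4336)
  edge 2→3: √(-1.9357² + 1.4556²) = 2.4220 (running 3.8556)
  edge 3→4: √(-0.9368² + 0.2796²) = 0.9777 (running 4.8332)
  edge 4→5: √(-2.0881² + -2.4003²) = 3.1814 (running 8.0146)
  edge 5→6: √(0.9055² + -3.4247²) = 3.5423 (running 11.5569)
  edge 6→7: √(1.5626² + -0.6445²) = 1.6904 (running 13.2473)
  edge 7→8: √(2.9563² + 1.0938²) = 3.1522 (running 16.3995)
  edge 8→1: √(0.0534² + 2.3034²) = 2.3040 (running 18.7035)
Perimeter = 18.7035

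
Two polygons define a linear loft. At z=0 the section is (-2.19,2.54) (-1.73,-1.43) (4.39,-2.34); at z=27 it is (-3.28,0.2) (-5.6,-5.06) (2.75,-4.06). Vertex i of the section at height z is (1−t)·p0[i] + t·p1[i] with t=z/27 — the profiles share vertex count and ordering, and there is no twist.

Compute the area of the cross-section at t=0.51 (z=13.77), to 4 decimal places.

Area at t=0.51: 16.7623

Cross-section at t=0.51: each vertex is (1-t)·p0[i] + t·p1[i].
  v1: (1-0.51)·(-2.19,2.54) + 0.51·(-3.28,0.2) = (-2.7459,1.3466)
  v2: (1-0.51)·(-1.73,-1.43) + 0.51·(-5.6,-5.06) = (-3.7037,-3.2813)
  v3: (1-0.51)·(4.39,-2.34) + 0.51·(2.75,-4.06) = (3.5536,-3.2172)
Shoelace sum Σ(x_i·y_{i+1} − x_{i+1}·y_i):
  i=1: -2.7459·-3.2813 − -3.7037·1.3466 = +13.9975 (running +13.9975)
  i=2: -3.7037·-3.2172 − 3.5536·-3.2813 = +23.5760 (running +37.5735)
  i=3: 3.5536·1.3466 − -2.7459·-3.2172 = -4.0488 (running +33.5247)
Area = |Σ|/2 = |33.5247|/2 = 16.7623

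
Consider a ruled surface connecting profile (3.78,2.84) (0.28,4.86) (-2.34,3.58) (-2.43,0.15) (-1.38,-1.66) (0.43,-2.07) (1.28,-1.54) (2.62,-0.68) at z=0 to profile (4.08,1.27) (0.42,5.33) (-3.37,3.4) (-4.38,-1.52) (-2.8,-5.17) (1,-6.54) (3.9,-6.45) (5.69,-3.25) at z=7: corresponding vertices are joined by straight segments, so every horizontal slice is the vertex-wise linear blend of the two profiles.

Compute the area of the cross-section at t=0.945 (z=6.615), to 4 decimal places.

Area at t=0.945: 79.4132

Cross-section at t=0.945: each vertex is (1-t)·p0[i] + t·p1[i].
  v1: (1-0.945)·(3.78,2.84) + 0.945·(4.08,1.27) = (4.0635,1.3564)
  v2: (1-0.945)·(0.28,4.86) + 0.945·(0.42,5.33) = (0.4123,5.3041)
  v3: (1-0.945)·(-2.34,3.58) + 0.945·(-3.37,3.4) = (-3.3134,3.4099)
  v4: (1-0.945)·(-2.43,0.15) + 0.945·(-4.38,-1.52) = (-4.2728,-1.4281)
  v5: (1-0.945)·(-1.38,-1.66) + 0.945·(-2.8,-5.17) = (-2.7219,-4.9770)
  v6: (1-0.945)·(0.43,-2.07) + 0.945·(1,-6.54) = (0.9687,-6.2942)
  v7: (1-0.945)·(1.28,-1.54) + 0.945·(3.9,-6.45) = (3.7559,-6.1799)
  v8: (1-0.945)·(2.62,-0.68) + 0.945·(5.69,-3.25) = (5.5211,-3.1086)
Shoelace sum Σ(x_i·y_{i+1} − x_{i+1}·y_i):
  i=1: 4.0635·5.3041 − 0.4123·1.3564 = +20.9942 (running +20.9942)
  i=2: 0.4123·3.4099 − -3.3134·5.3041 = +18.9804 (running +39.9746)
  i=3: -3.3134·-1.4281 − -4.2728·3.4099 = +19.3016 (running +59.2762)
  i=4: -4.2728·-4.9770 − -2.7219·-1.4281 = +17.3780 (running +76.6542)
  i=5: -2.7219·-6.2942 − 0.9687·-4.9770 = +21.9530 (running +98.6072)
  i=6: 0.9687·-6.1799 − 3.7559·-6.2942 = +17.6540 (running +116.2611)
  i=7: 3.7559·-3.1086 − 5.5211·-6.1799 = +22.4447 (running +138.7058)
  i=8: 5.5211·1.3564 − 4.0635·-3.1086 = +20.1206 (running +158.8264)
Area = |Σ|/2 = |158.8264|/2 = 79.4132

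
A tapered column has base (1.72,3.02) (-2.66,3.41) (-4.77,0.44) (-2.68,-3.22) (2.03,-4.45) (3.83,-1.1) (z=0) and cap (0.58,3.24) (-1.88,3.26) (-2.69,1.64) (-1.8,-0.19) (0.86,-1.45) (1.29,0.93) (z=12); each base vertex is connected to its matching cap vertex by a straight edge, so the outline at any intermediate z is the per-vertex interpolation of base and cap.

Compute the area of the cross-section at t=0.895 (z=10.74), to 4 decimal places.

Cross-section at t=0.895: each vertex is (1-t)·p0[i] + t·p1[i].
  v1: (1-0.895)·(1.72,3.02) + 0.895·(0.58,3.24) = (0.6997,3.2169)
  v2: (1-0.895)·(-2.66,3.41) + 0.895·(-1.88,3.26) = (-1.9619,3.2757)
  v3: (1-0.895)·(-4.77,0.44) + 0.895·(-2.69,1.64) = (-2.9084,1.5140)
  v4: (1-0.895)·(-2.68,-3.22) + 0.895·(-1.8,-0.19) = (-1.8924,-0.5081)
  v5: (1-0.895)·(2.03,-4.45) + 0.895·(0.86,-1.45) = (0.9829,-1.7650)
  v6: (1-0.895)·(3.83,-1.1) + 0.895·(1.29,0.93) = (1.5567,0.7168)
Shoelace sum Σ(x_i·y_{i+1} − x_{i+1}·y_i):
  i=1: 0.6997·3.2757 − -1.9619·3.2169 = +8.6033 (running +8.6033)
  i=2: -1.9619·1.5140 − -2.9084·3.2757 = +6.5569 (running +15.1602)
  i=3: -2.9084·-0.5081 − -1.8924·1.5140 = +4.3430 (running +19.5032)
  i=4: -1.8924·-1.7650 − 0.9829·-0.5081 = +3.8395 (running +23.3427)
  i=5: 0.9829·0.7168 − 1.5567·-1.7650 = +3.4521 (running +26.7948)
  i=6: 1.5567·3.2169 − 0.6997·0.7168 = +4.5062 (running +31.3010)
Area = |Σ|/2 = |31.3010|/2 = 15.6505

Area at t=0.895: 15.6505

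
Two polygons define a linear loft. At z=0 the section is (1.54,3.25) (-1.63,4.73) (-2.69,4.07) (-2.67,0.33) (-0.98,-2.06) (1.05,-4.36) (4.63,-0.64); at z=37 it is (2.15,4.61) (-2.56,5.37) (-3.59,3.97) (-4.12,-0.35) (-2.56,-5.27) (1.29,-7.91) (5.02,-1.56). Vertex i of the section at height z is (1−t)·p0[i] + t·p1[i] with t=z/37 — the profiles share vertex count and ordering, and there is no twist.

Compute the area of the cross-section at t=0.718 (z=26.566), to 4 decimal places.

Area at t=0.718: 67.4665

Cross-section at t=0.718: each vertex is (1-t)·p0[i] + t·p1[i].
  v1: (1-0.718)·(1.54,3.25) + 0.718·(2.15,4.61) = (1.9780,4.2265)
  v2: (1-0.718)·(-1.63,4.73) + 0.718·(-2.56,5.37) = (-2.2977,5.1895)
  v3: (1-0.718)·(-2.69,4.07) + 0.718·(-3.59,3.97) = (-3.3362,3.9982)
  v4: (1-0.718)·(-2.67,0.33) + 0.718·(-4.12,-0.35) = (-3.7111,-0.1582)
  v5: (1-0.718)·(-0.98,-2.06) + 0.718·(-2.56,-5.27) = (-2.1144,-4.3648)
  v6: (1-0.718)·(1.05,-4.36) + 0.718·(1.29,-7.91) = (1.2223,-6.9089)
  v7: (1-0.718)·(4.63,-0.64) + 0.718·(5.02,-1.56) = (4.9100,-1.3006)
Shoelace sum Σ(x_i·y_{i+1} − x_{i+1}·y_i):
  i=1: 1.9780·5.1895 − -2.2977·4.2265 = +19.9761 (running +19.9761)
  i=2: -2.2977·3.9982 − -3.3362·5.1895 = +8.1265 (running +28.1026)
  i=3: -3.3362·-0.1582 − -3.7111·3.9982 = +15.3656 (running +43.4682)
  i=4: -3.7111·-4.3648 − -2.1144·-0.1582 = +15.8635 (running +59.3318)
  i=5: -2.1144·-6.9089 − 1.2223·-4.3648 = +19.9436 (running +79.2754)
  i=6: 1.2223·-1.3006 − 4.9100·-6.9089 = +32.3331 (running +111.6085)
  i=7: 4.9100·4.2265 − 1.9780·-1.3006 = +23.3246 (running +134.9331)
Area = |Σ|/2 = |134.9331|/2 = 67.4665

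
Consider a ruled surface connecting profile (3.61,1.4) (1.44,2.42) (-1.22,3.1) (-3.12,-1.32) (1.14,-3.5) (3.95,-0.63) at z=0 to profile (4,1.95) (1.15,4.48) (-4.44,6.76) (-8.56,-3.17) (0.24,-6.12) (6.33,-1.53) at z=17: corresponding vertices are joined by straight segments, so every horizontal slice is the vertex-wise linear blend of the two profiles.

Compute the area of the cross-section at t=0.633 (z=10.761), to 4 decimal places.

Cross-section at t=0.633: each vertex is (1-t)·p0[i] + t·p1[i].
  v1: (1-0.633)·(3.61,1.4) + 0.633·(4,1.95) = (3.8569,1.7481)
  v2: (1-0.633)·(1.44,2.42) + 0.633·(1.15,4.48) = (1.2564,3.7240)
  v3: (1-0.633)·(-1.22,3.1) + 0.633·(-4.44,6.76) = (-3.2583,5.4168)
  v4: (1-0.633)·(-3.12,-1.32) + 0.633·(-8.56,-3.17) = (-6.5635,-2.4910)
  v5: (1-0.633)·(1.14,-3.5) + 0.633·(0.24,-6.12) = (0.5703,-5.1585)
  v6: (1-0.633)·(3.95,-0.63) + 0.633·(6.33,-1.53) = (5.4565,-1.1997)
Shoelace sum Σ(x_i·y_{i+1} − x_{i+1}·y_i):
  i=1: 3.8569·3.7240 − 1.2564·1.7481 = +12.1665 (running +12.1665)
  i=2: 1.2564·5.4168 − -3.2583·3.7240 = +18.9395 (running +31.1060)
  i=3: -3.2583·-2.4910 − -6.5635·5.4168 = +43.6696 (running +74.7756)
  i=4: -6.5635·-5.1585 − 0.5703·-2.4910 = +35.2783 (running +110.0539)
  i=5: 0.5703·-1.1997 − 5.4565·-5.1585 = +27.4632 (running +137.5171)
  i=6: 5.4565·1.7481 − 3.8569·-1.1997 = +14.1659 (running +151.6830)
Area = |Σ|/2 = |151.6830|/2 = 75.8415

Area at t=0.633: 75.8415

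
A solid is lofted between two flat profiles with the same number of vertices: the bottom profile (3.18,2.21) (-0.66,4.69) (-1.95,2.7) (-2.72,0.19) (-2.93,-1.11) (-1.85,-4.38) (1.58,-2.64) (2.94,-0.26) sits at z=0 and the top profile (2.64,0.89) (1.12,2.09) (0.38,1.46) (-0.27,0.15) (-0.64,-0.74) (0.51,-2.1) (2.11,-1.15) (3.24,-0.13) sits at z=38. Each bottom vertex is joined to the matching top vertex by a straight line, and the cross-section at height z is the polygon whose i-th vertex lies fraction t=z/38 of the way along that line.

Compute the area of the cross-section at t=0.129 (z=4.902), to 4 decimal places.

Area at t=0.129: 31.3585

Cross-section at t=0.129: each vertex is (1-t)·p0[i] + t·p1[i].
  v1: (1-0.129)·(3.18,2.21) + 0.129·(2.64,0.89) = (3.1103,2.0397)
  v2: (1-0.129)·(-0.66,4.69) + 0.129·(1.12,2.09) = (-0.4304,4.3546)
  v3: (1-0.129)·(-1.95,2.7) + 0.129·(0.38,1.46) = (-1.6494,2.5400)
  v4: (1-0.129)·(-2.72,0.19) + 0.129·(-0.27,0.15) = (-2.4040,0.1848)
  v5: (1-0.129)·(-2.93,-1.11) + 0.129·(-0.64,-0.74) = (-2.6346,-1.0623)
  v6: (1-0.129)·(-1.85,-4.38) + 0.129·(0.51,-2.1) = (-1.5456,-4.0859)
  v7: (1-0.129)·(1.58,-2.64) + 0.129·(2.11,-1.15) = (1.6484,-2.4478)
  v8: (1-0.129)·(2.94,-0.26) + 0.129·(3.24,-0.13) = (2.9787,-0.2432)
Shoelace sum Σ(x_i·y_{i+1} − x_{i+1}·y_i):
  i=1: 3.1103·4.3546 − -0.4304·2.0397 = +14.4221 (running +14.4221)
  i=2: -0.4304·2.5400 − -1.6494·4.3546 = +6.0894 (running +20.5116)
  i=3: -1.6494·0.1848 − -2.4040·2.5400 = +5.8012 (running +26.3128)
  i=4: -2.4040·-1.0623 − -2.6346·0.1848 = +3.0406 (running +29.3534)
  i=5: -2.6346·-4.0859 − -1.5456·-1.0623 = +9.1228 (running +38.4763)
  i=6: -1.5456·-2.4478 − 1.6484·-4.0859 = +10.5182 (running +48.9945)
  i=7: 1.6484·-0.2432 − 2.9787·-2.4478 = +6.8903 (running +55.8848)
  i=8: 2.9787·2.0397 − 3.1103·-0.2432 = +6.8322 (running +62.7170)
Area = |Σ|/2 = |62.7170|/2 = 31.3585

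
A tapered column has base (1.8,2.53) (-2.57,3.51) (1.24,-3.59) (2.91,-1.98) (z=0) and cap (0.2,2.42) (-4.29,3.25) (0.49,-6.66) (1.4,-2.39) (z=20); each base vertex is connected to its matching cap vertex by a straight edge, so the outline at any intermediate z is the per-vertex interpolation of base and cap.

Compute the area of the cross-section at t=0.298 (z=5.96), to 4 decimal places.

Cross-section at t=0.298: each vertex is (1-t)·p0[i] + t·p1[i].
  v1: (1-0.298)·(1.8,2.53) + 0.298·(0.2,2.42) = (1.3232,2.4972)
  v2: (1-0.298)·(-2.57,3.51) + 0.298·(-4.29,3.25) = (-3.0826,3.4325)
  v3: (1-0.298)·(1.24,-3.59) + 0.298·(0.49,-6.66) = (1.0165,-4.5049)
  v4: (1-0.298)·(2.91,-1.98) + 0.298·(1.4,-2.39) = (2.4600,-2.1022)
Shoelace sum Σ(x_i·y_{i+1} − x_{i+1}·y_i):
  i=1: 1.3232·3.4325 − -3.0826·2.4972 = +12.2397 (running +12.2397)
  i=2: -3.0826·-4.5049 − 1.0165·3.4325 = +10.3973 (running +22.6371)
  i=3: 1.0165·-2.1022 − 2.4600·-4.5049 = +8.9452 (running +31.5823)
  i=4: 2.4600·2.4972 − 1.3232·-2.1022 = +8.9248 (running +40.5071)
Area = |Σ|/2 = |40.5071|/2 = 20.2535

Area at t=0.298: 20.2535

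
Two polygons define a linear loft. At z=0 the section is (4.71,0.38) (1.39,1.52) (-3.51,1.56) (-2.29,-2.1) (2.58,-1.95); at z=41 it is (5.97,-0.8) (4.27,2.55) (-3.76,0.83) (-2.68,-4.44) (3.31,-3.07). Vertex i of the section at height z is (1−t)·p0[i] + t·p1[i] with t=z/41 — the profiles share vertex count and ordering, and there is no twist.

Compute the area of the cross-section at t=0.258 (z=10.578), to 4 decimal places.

Cross-section at t=0.258: each vertex is (1-t)·p0[i] + t·p1[i].
  v1: (1-0.258)·(4.71,0.38) + 0.258·(5.97,-0.8) = (5.0351,0.0756)
  v2: (1-0.258)·(1.39,1.52) + 0.258·(4.27,2.55) = (2.1330,1.7857)
  v3: (1-0.258)·(-3.51,1.56) + 0.258·(-3.76,0.83) = (-3.5745,1.3717)
  v4: (1-0.258)·(-2.29,-2.1) + 0.258·(-2.68,-4.44) = (-2.3906,-2.7037)
  v5: (1-0.258)·(2.58,-1.95) + 0.258·(3.31,-3.07) = (2.7683,-2.2390)
Shoelace sum Σ(x_i·y_{i+1} − x_{i+1}·y_i):
  i=1: 5.0351·1.7857 − 2.1330·0.0756 = +8.8302 (running +8.8302)
  i=2: 2.1330·1.3717 − -3.5745·1.7857 = +9.3089 (running +18.1391)
  i=3: -3.5745·-2.7037 − -2.3906·1.3717 = +12.9436 (running +31.0827)
  i=4: -2.3906·-2.2390 − 2.7683·-2.7037 = +12.8373 (running +43.9200)
  i=5: 2.7683·0.0756 − 5.0351·-2.2390 = +11.4825 (running +55.4025)
Area = |Σ|/2 = |55.4025|/2 = 27.7013

Area at t=0.258: 27.7013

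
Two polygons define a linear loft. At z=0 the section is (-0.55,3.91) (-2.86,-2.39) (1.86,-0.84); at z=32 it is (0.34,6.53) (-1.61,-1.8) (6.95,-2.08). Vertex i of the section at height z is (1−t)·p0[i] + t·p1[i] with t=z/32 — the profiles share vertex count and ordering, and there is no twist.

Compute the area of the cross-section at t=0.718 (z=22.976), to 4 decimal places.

Cross-section at t=0.718: each vertex is (1-t)·p0[i] + t·p1[i].
  v1: (1-0.718)·(-0.55,3.91) + 0.718·(0.34,6.53) = (0.0890,5.7912)
  v2: (1-0.718)·(-2.86,-2.39) + 0.718·(-1.61,-1.8) = (-1.9625,-1.9664)
  v3: (1-0.718)·(1.86,-0.84) + 0.718·(6.95,-2.08) = (5.5146,-1.7303)
Shoelace sum Σ(x_i·y_{i+1} − x_{i+1}·y_i):
  i=1: 0.0890·-1.9664 − -1.9625·5.7912 = +11.1901 (running +11.1901)
  i=2: -1.9625·-1.7303 − 5.5146·-1.9664 = +14.2396 (running +25.4297)
  i=3: 5.5146·5.7912 − 0.0890·-1.7303 = +32.0901 (running +57.5198)
Area = |Σ|/2 = |57.5198|/2 = 28.7599

Area at t=0.718: 28.7599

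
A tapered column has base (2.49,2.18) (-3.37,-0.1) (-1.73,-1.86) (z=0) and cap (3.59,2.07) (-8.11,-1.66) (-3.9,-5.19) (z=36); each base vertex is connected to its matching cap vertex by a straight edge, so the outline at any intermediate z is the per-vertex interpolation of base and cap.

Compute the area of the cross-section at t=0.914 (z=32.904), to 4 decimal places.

Cross-section at t=0.914: each vertex is (1-t)·p0[i] + t·p1[i].
  v1: (1-0.914)·(2.49,2.18) + 0.914·(3.59,2.07) = (3.4954,2.0795)
  v2: (1-0.914)·(-3.37,-0.1) + 0.914·(-8.11,-1.66) = (-7.7024,-1.5258)
  v3: (1-0.914)·(-1.73,-1.86) + 0.914·(-3.9,-5.19) = (-3.7134,-4.9036)
Shoelace sum Σ(x_i·y_{i+1} − x_{i+1}·y_i):
  i=1: 3.4954·-1.5258 − -7.7024·2.0795 = +10.6833 (running +10.6833)
  i=2: -7.7024·-4.9036 − -3.7134·-1.5258 = +32.1034 (running +42.7868)
  i=3: -3.7134·2.0795 − 3.4954·-4.9036 = +9.4183 (running +52.2050)
Area = |Σ|/2 = |52.2050|/2 = 26.1025

Area at t=0.914: 26.1025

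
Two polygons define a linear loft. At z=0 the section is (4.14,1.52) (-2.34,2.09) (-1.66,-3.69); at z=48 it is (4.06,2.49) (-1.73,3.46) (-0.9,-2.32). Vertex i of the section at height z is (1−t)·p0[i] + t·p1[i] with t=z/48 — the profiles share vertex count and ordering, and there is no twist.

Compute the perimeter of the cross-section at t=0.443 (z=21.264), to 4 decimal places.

Perimeter at t=0.443: 19.4495

Cross-section at t=0.443: each vertex is (1-t)·p0[i] + t·p1[i].
  v1: (1-0.443)·(4.14,1.52) + 0.443·(4.06,2.49) = (4.1046,1.9497)
  v2: (1-0.443)·(-2.34,2.09) + 0.443·(-1.73,3.46) = (-2.0698,2.6969)
  v3: (1-0.443)·(-1.66,-3.69) + 0.443·(-0.9,-2.32) = (-1.3233,-3.0831)
Perimeter = Σ |v_{i+1} − v_i|:
  edge 1→2: √(-6.1743² + 0.7472²) = 6.2194 (running 6.2194)
  edge 2→3: √(0.7464² + -5.7800²) = 5.8280 (running 12.0474)
  edge 3→1: √(5.4279² + 5.0328²) = 7.4021 (running 19.4495)
Perimeter = 19.4495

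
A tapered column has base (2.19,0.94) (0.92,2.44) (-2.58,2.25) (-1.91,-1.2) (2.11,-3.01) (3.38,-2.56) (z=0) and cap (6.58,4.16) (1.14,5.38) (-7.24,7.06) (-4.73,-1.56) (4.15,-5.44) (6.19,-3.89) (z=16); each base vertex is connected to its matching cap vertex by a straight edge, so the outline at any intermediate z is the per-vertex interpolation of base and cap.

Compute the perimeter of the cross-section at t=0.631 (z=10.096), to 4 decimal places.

Cross-section at t=0.631: each vertex is (1-t)·p0[i] + t·p1[i].
  v1: (1-0.631)·(2.19,0.94) + 0.631·(6.58,4.16) = (4.9601,2.9718)
  v2: (1-0.631)·(0.92,2.44) + 0.631·(1.14,5.38) = (1.0588,4.2951)
  v3: (1-0.631)·(-2.58,2.25) + 0.631·(-7.24,7.06) = (-5.5205,5.2851)
  v4: (1-0.631)·(-1.91,-1.2) + 0.631·(-4.73,-1.56) = (-3.6894,-1.4272)
  v5: (1-0.631)·(2.11,-3.01) + 0.631·(4.15,-5.44) = (3.3972,-4.5433)
  v6: (1-0.631)·(3.38,-2.56) + 0.631·(6.19,-3.89) = (5.1531,-3.3992)
Perimeter = Σ |v_{i+1} − v_i|:
  edge 1→2: √(-3.9013² + 1.3233²) = 4.1196 (running 4.1196)
  edge 2→3: √(-6.5793² + 0.9900²) = 6.6533 (running 10.7729)
  edge 3→4: √(1.8310² + -6.7123²) = 6.9575 (running 17.7305)
  edge 4→5: √(7.0867² + -3.1162²) = 7.7415 (running 25.4720)
  edge 5→6: √(1.7559² + 1.1441²) = 2.0957 (running 27.5677)
  edge 6→1: √(-0.1930² + 6.3711²) = 6.3740 (running 33.9417)
Perimeter = 33.9417

Perimeter at t=0.631: 33.9417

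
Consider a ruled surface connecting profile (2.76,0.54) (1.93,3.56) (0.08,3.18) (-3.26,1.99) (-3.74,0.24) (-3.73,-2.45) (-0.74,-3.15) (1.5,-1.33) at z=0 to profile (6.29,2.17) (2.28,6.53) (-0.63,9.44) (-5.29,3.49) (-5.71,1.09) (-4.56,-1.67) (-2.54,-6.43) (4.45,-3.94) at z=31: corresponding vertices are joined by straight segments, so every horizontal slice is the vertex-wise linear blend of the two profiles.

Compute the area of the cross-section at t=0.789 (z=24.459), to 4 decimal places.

Area at t=0.789: 94.8732

Cross-section at t=0.789: each vertex is (1-t)·p0[i] + t·p1[i].
  v1: (1-0.789)·(2.76,0.54) + 0.789·(6.29,2.17) = (5.5452,1.8261)
  v2: (1-0.789)·(1.93,3.56) + 0.789·(2.28,6.53) = (2.2061,5.9033)
  v3: (1-0.789)·(0.08,3.18) + 0.789·(-0.63,9.44) = (-0.4802,8.1191)
  v4: (1-0.789)·(-3.26,1.99) + 0.789·(-5.29,3.49) = (-4.8617,3.1735)
  v5: (1-0.789)·(-3.74,0.24) + 0.789·(-5.71,1.09) = (-5.2943,0.9107)
  v6: (1-0.789)·(-3.73,-2.45) + 0.789·(-4.56,-1.67) = (-4.3849,-1.8346)
  v7: (1-0.789)·(-0.74,-3.15) + 0.789·(-2.54,-6.43) = (-2.1602,-5.7379)
  v8: (1-0.789)·(1.5,-1.33) + 0.789·(4.45,-3.94) = (3.8276,-3.3893)
Shoelace sum Σ(x_i·y_{i+1} − x_{i+1}·y_i):
  i=1: 5.5452·5.9033 − 2.2061·1.8261 = +28.7064 (running +28.7064)
  i=2: 2.2061·8.1191 − -0.4802·5.9033 = +20.7468 (running +49.4531)
  i=3: -0.4802·3.1735 − -4.8617·8.1191 = +37.9487 (running +87.4018)
  i=4: -4.8617·0.9107 − -5.2943·3.1735 = +12.3743 (running +99.7761)
  i=5: -5.2943·-1.8346 − -4.3849·0.9107 = +13.7060 (running +113.4821)
  i=6: -4.3849·-5.7379 − -2.1602·-1.8346 = +21.1970 (running +134.6790)
  i=7: -2.1602·-3.3893 − 3.8276·-5.7379 = +29.2837 (running +163.9628)
  i=8: 3.8276·1.8261 − 5.5452·-3.3893 = +25.7836 (running +189.7463)
Area = |Σ|/2 = |189.7463|/2 = 94.8732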